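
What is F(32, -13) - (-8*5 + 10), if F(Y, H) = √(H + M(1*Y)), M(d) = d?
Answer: 30 + √19 ≈ 34.359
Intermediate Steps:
F(Y, H) = √(H + Y) (F(Y, H) = √(H + 1*Y) = √(H + Y))
F(32, -13) - (-8*5 + 10) = √(-13 + 32) - (-8*5 + 10) = √19 - (-40 + 10) = √19 - 1*(-30) = √19 + 30 = 30 + √19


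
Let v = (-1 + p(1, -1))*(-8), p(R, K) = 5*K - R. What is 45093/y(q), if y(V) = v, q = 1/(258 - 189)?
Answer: 45093/56 ≈ 805.23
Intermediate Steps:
p(R, K) = -R + 5*K
q = 1/69 ≈ 0.014493
v = 56 (v = (-1 + (-1*1 + 5*(-1)))*(-8) = (-1 + (-1 - 5))*(-8) = (-1 - 6)*(-8) = -7*(-8) = 56)
y(V) = 56
45093/y(q) = 45093/56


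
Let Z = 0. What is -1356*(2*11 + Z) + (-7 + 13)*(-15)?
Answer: -29922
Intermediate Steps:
-1356*(2*11 + Z) + (-7 + 13)*(-15) = -1356*(2*11 + 0) + (-7 + 13)*(-15) = -1356*(22 + 0) + 6*(-15) = -1356*22 - 90 = -29832 - 90 = -29922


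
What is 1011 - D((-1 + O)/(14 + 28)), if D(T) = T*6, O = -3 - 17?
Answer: 1014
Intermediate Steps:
O = -20
D(T) = 6*T
1011 - D((-1 + O)/(14 + 28)) = 1011 - 6*(-1 - 20)/(14 + 28) = 1011 - 6*(-21/42) = 1011 - 6*(-21*1/42) = 1011 - 6*(-1)/2 = 1011 - 1*(-3) = 1011 + 3 = 1014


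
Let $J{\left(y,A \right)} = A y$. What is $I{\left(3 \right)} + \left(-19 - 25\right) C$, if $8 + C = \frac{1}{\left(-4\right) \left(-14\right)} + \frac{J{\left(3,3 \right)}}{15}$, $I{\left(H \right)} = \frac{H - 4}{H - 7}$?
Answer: $\frac{45509}{140} \approx 325.06$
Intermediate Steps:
$I{\left(H \right)} = \frac{-4 + H}{-7 + H}$
$C = - \frac{2067}{280}$ ($C = -8 + \left(\frac{1}{\left(-4\right) \left(-14\right)} + \frac{3 \cdot 3}{15}\right) = -8 + \left(\left(- \frac{1}{4}\right) \left(- \frac{1}{14}\right) + 9 \cdot \frac{1}{15}\right) = -8 + \left(\frac{1}{56} + \frac{3}{5}\right) = -8 + \frac{173}{280} = - \frac{2067}{280} \approx -7.3821$)
$I{\left(3 \right)} + \left(-19 - 25\right) C = \frac{-4 + 3}{-7 + 3} + \left(-19 - 25\right) \left(- \frac{2067}{280}\right) = \frac{1}{-4} \left(-1\right) + \left(-19 - 25\right) \left(- \frac{2067}{280}\right) = \left(- \frac{1}{4}\right) \left(-1\right) - - \frac{22737}{70} = \frac{1}{4} + \frac{22737}{70} = \frac{45509}{140}$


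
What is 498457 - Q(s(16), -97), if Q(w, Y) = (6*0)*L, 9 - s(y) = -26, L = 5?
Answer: 498457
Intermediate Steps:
s(y) = 35 (s(y) = 9 - 1*(-26) = 9 + 26 = 35)
Q(w, Y) = 0 (Q(w, Y) = (6*0)*5 = 0*5 = 0)
498457 - Q(s(16), -97) = 498457 - 1*0 = 498457 + 0 = 498457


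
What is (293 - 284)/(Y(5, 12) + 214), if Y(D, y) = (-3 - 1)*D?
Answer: 9/194 ≈ 0.046392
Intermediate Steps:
Y(D, y) = -4*D
(293 - 284)/(Y(5, 12) + 214) = (293 - 284)/(-4*5 + 214) = 9/(-20 + 214) = 9/194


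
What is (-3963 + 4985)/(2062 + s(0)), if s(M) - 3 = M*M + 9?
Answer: 511/1037 ≈ 0.49277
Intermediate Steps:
s(M) = 12 + M² (s(M) = 3 + (M*M + 9) = 3 + (M² + 9) = 3 + (9 + M²) = 12 + M²)
(-3963 + 4985)/(2062 + s(0)) = (-3963 + 4985)/(2062 + (12 + 0²)) = 1022/(2062 + (12 + 0)) = 1022/(2062 + 12) = 1022/2074 = 1022*(1/2074) = 511/1037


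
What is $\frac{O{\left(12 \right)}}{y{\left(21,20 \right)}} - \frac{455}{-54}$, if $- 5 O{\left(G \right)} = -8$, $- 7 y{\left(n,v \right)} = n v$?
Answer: $\frac{11339}{1350} \approx 8.3993$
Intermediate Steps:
$y{\left(n,v \right)} = - \frac{n v}{7}$
$O{\left(G \right)} = \frac{8}{5}$ ($O{\left(G \right)} = \left(- \frac{1}{5}\right) \left(-8\right) = \frac{8}{5}$)
$\frac{O{\left(12 \right)}}{y{\left(21,20 \right)}} - \frac{455}{-54} = \frac{8}{5 \left(\left(- \frac{1}{7}\right) 21 \cdot 20\right)} - \frac{455}{-54} = \frac{8}{5 \left(-60\right)} - - \frac{455}{54} = \frac{8}{5} \left(- \frac{1}{60}\right) + \frac{455}{54} = - \frac{2}{75} + \frac{455}{54} = \frac{11339}{1350}$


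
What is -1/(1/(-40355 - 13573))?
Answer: 53928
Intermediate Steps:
-1/(1/(-40355 - 13573)) = -1/(1/(-53928)) = -1/(-1/53928) = -1*(-53928) = 53928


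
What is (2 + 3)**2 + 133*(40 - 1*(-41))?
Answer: 10798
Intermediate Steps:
(2 + 3)**2 + 133*(40 - 1*(-41)) = 5**2 + 133*(40 + 41) = 25 + 133*81 = 25 + 10773 = 10798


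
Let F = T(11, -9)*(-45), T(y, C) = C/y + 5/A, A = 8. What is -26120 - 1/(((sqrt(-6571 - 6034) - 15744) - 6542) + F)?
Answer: -100386409055502016/3843277535529 + 7744*I*sqrt(12605)/3843277535529 ≈ -26120.0 + 2.2622e-7*I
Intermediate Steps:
T(y, C) = 5/8 + C/y (T(y, C) = C/y + 5/8 = 5/8 + C/y)
F = 765/88 (F = (5/8 - 9/11)*(-45) = -17/88*(-45) = 765/88 ≈ 8.6932)
-26120 - 1/(((sqrt(-6571 - 6034) - 15744) - 6542) + F) = -26120 - 1/(((sqrt(-6571 - 6034) - 15744) - 6542) + 765/88) = -26120 - 1/(((sqrt(-12605) - 15744) - 6542) + 765/88) = -26120 - 1/(((I*sqrt(12605) - 15744) - 6542) + 765/88) = -26120 - 1/(((-15744 + I*sqrt(12605)) - 6542) + 765/88) = -26120 - 1/((-22286 + I*sqrt(12605)) + 765/88) = -26120 - 1/(-1960403/88 + I*sqrt(12605))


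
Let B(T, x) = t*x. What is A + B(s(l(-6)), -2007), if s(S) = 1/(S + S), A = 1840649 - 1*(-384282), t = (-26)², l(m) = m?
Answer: 868199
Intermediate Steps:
t = 676
A = 2224931 (A = 1840649 + 384282 = 2224931)
s(S) = 1/(2*S)
B(T, x) = 676*x
A + B(s(l(-6)), -2007) = 2224931 + 676*(-2007) = 2224931 - 1356732 = 868199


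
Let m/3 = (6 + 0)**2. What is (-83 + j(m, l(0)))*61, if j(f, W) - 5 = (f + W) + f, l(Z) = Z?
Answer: 8418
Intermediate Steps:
m = 108 (m = 3*(6 + 0)**2 = 3*6**2 = 3*36 = 108)
j(f, W) = 5 + W + 2*f (j(f, W) = 5 + ((f + W) + f) = 5 + ((W + f) + f) = 5 + (W + 2*f) = 5 + W + 2*f)
(-83 + j(m, l(0)))*61 = (-83 + (5 + 0 + 2*108))*61 = (-83 + (5 + 0 + 216))*61 = (-83 + 221)*61 = 138*61 = 8418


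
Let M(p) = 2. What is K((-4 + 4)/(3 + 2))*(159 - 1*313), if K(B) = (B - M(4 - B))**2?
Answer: -616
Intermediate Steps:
K(B) = (-2 + B)**2 (K(B) = (B - 1*2)**2 = (B - 2)**2 = (-2 + B)**2)
K((-4 + 4)/(3 + 2))*(159 - 1*313) = (-2 + (-4 + 4)/(3 + 2))**2*(159 - 1*313) = (-2 + 0/5)**2*(159 - 313) = (-2 + 0*(1/5))**2*(-154) = (-2 + 0)**2*(-154) = (-2)**2*(-154) = 4*(-154) = -616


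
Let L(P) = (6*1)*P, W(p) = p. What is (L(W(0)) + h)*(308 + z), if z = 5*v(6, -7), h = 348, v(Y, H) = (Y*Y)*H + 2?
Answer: -327816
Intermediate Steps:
v(Y, H) = 2 + H*Y² (v(Y, H) = Y²*H + 2 = H*Y² + 2 = 2 + H*Y²)
z = -1250 (z = 5*(2 - 7*6²) = 5*(2 - 7*36) = 5*(2 - 252) = 5*(-250) = -1250)
L(P) = 6*P
(L(W(0)) + h)*(308 + z) = (6*0 + 348)*(308 - 1250) = (0 + 348)*(-942) = 348*(-942) = -327816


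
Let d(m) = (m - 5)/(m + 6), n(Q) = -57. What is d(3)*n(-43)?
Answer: 38/3 ≈ 12.667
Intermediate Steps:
d(m) = (-5 + m)/(6 + m)
d(3)*n(-43) = ((-5 + 3)/(6 + 3))*(-57) = (-2/9)*(-57) = ((⅑)*(-2))*(-57) = -2/9*(-57) = 38/3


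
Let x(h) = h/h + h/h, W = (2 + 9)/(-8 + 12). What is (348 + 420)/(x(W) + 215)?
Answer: 768/217 ≈ 3.5392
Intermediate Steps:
W = 11/4 ≈ 2.7500
x(h) = 2 (x(h) = 1 + 1 = 2)
(348 + 420)/(x(W) + 215) = (348 + 420)/(2 + 215) = 768/217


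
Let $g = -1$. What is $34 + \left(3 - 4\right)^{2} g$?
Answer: $33$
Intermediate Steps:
$34 + \left(3 - 4\right)^{2} g = 34 + \left(3 - 4\right)^{2} \left(-1\right) = 34 + \left(-1\right)^{2} \left(-1\right) = 34 + 1 \left(-1\right) = 34 - 1 = 33$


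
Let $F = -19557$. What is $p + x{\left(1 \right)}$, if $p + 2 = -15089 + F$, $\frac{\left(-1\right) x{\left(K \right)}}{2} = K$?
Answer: $-34650$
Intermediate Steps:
$x{\left(K \right)} = - 2 K$
$p = -34648$ ($p = -2 - 34646 = -34648$)
$p + x{\left(1 \right)} = -34648 - 2 = -34650$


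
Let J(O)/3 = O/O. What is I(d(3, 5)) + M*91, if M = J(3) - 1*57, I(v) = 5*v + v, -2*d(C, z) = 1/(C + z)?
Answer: -39315/8 ≈ -4914.4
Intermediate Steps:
J(O) = 3 (J(O) = 3*(O/O) = 3*1 = 3)
d(C, z) = -1/(2*(C + z))
I(v) = 6*v
M = -54 (M = 3 - 1*57 = 3 - 57 = -54)
I(d(3, 5)) + M*91 = 6*(-1/(2*3 + 2*5)) - 54*91 = 6*(-1/(6 + 10)) - 4914 = 6*(-1/16) - 4914 = -3/8 - 4914 = -39315/8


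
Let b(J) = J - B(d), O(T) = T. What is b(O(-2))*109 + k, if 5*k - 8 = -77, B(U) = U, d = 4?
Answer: -3339/5 ≈ -667.80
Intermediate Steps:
k = -69/5 (k = 8/5 + (⅕)*(-77) = 8/5 - 77/5 = -69/5 ≈ -13.800)
b(J) = -4 + J (b(J) = J - 1*4 = J - 4 = -4 + J)
b(O(-2))*109 + k = (-4 - 2)*109 - 69/5 = -6*109 - 69/5 = -654 - 69/5 = -3339/5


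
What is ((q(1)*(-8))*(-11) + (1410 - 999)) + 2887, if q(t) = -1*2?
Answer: 3122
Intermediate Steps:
q(t) = -2
((q(1)*(-8))*(-11) + (1410 - 999)) + 2887 = (-2*(-8)*(-11) + (1410 - 999)) + 2887 = (16*(-11) + 411) + 2887 = (-176 + 411) + 2887 = 235 + 2887 = 3122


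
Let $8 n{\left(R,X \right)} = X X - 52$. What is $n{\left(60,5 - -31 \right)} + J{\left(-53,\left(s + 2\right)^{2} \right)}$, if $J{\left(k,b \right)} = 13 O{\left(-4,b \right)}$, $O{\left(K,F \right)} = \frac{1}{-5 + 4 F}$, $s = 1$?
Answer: $\frac{9667}{62} \approx 155.92$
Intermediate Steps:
$n{\left(R,X \right)} = - \frac{13}{2} + \frac{X^{2}}{8}$ ($n{\left(R,X \right)} = \frac{X X - 52}{8} = \frac{X^{2} - 52}{8} = \frac{-52 + X^{2}}{8} = - \frac{13}{2} + \frac{X^{2}}{8}$)
$J{\left(k,b \right)} = \frac{13}{-5 + 4 b}$
$n{\left(60,5 - -31 \right)} + J{\left(-53,\left(s + 2\right)^{2} \right)} = \left(- \frac{13}{2} + \frac{\left(5 - -31\right)^{2}}{8}\right) + \frac{13}{-5 + 4 \left(1 + 2\right)^{2}} = \left(- \frac{13}{2} + \frac{\left(5 + 31\right)^{2}}{8}\right) + \frac{13}{-5 + 4 \cdot 3^{2}} = \left(- \frac{13}{2} + \frac{36^{2}}{8}\right) + \frac{13}{-5 + 4 \cdot 9} = \left(- \frac{13}{2} + \frac{1}{8} \cdot 1296\right) + \frac{13}{-5 + 36} = \left(- \frac{13}{2} + 162\right) + \frac{13}{31} = \frac{311}{2} + 13 \cdot \frac{1}{31} = \frac{311}{2} + \frac{13}{31} = \frac{9667}{62}$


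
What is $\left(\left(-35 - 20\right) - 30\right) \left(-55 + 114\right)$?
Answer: $-5015$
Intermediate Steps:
$\left(\left(-35 - 20\right) - 30\right) \left(-55 + 114\right) = \left(-55 - 30\right) 59 = \left(-85\right) 59 = -5015$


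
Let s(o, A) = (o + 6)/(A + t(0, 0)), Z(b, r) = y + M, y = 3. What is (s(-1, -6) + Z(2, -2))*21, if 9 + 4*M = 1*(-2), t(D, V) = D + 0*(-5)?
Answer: -49/4 ≈ -12.250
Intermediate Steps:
t(D, V) = D (t(D, V) = D + 0 = D)
M = -11/4 (M = -9/4 + (1*(-2))/4 = -9/4 + (1/4)*(-2) = -9/4 - 1/2 = -11/4 ≈ -2.7500)
Z(b, r) = 1/4 (Z(b, r) = 3 - 11/4 = 1/4)
s(o, A) = (6 + o)/A (s(o, A) = (o + 6)/(A + 0) = (6 + o)/A)
(s(-1, -6) + Z(2, -2))*21 = ((6 - 1)/(-6) + 1/4)*21 = (-1/6*5 + 1/4)*21 = (-5/6 + 1/4)*21 = -7/12*21 = -49/4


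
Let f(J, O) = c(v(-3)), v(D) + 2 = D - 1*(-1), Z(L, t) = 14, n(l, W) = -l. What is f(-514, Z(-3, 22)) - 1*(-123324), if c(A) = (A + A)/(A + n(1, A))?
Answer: 616628/5 ≈ 1.2333e+5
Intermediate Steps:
v(D) = -1 + D (v(D) = -2 + (D - 1*(-1)) = -2 + (D + 1) = -2 + (1 + D) = -1 + D)
c(A) = 2*A/(-1 + A) (c(A) = (A + A)/(A - 1*1) = (2*A)/(A - 1) = (2*A)/(-1 + A) = 2*A/(-1 + A))
f(J, O) = 8/5 (f(J, O) = 2*(-1 - 3)/(-1 + (-1 - 3)) = 2*(-4)/(-1 - 4) = 2*(-4)/(-5) = 2*(-4)*(-⅕) = 8/5)
f(-514, Z(-3, 22)) - 1*(-123324) = 8/5 - 1*(-123324) = 8/5 + 123324 = 616628/5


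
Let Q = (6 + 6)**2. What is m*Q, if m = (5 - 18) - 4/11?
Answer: -21168/11 ≈ -1924.4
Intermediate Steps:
m = -147/11 (m = -13 - 4*1/11 = -13 - 4/11 = -147/11 ≈ -13.364)
Q = 144 (Q = 12**2 = 144)
m*Q = -147/11*144 = -21168/11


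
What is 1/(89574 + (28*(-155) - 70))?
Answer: 1/85164 ≈ 1.1742e-5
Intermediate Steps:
1/(89574 + (28*(-155) - 70)) = 1/(89574 + (-4340 - 70)) = 1/(89574 - 4410) = 1/85164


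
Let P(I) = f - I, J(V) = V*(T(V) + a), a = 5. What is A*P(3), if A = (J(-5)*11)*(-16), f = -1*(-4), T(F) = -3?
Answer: 1760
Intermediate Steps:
J(V) = 2*V (J(V) = V*(-3 + 5) = V*2 = 2*V)
f = 4
P(I) = 4 - I
A = 1760 (A = ((2*(-5))*11)*(-16) = -10*11*(-16) = -110*(-16) = 1760)
A*P(3) = 1760*(4 - 1*3) = 1760*(4 - 3) = 1760*1 = 1760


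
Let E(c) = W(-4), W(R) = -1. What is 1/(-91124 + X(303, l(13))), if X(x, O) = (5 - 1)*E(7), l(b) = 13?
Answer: -1/91128 ≈ -1.0974e-5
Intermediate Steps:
E(c) = -1
X(x, O) = -4 (X(x, O) = (5 - 1)*(-1) = 4*(-1) = -4)
1/(-91124 + X(303, l(13))) = 1/(-91124 - 4) = 1/(-91128) = -1/91128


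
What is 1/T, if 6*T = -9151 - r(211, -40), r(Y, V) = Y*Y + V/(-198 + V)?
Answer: -119/1064498 ≈ -0.00011179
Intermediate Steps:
r(Y, V) = Y² + V/(-198 + V)
T = -1064498/119 (T = (-9151 - (-40 - 198*211² - 40*211²)/(-198 - 40))/6 = (-9151 - (-40 - 198*44521 - 40*44521)/(-238))/6 = (-9151 - (-1)*(-40 - 8815158 - 1780840)/238)/6 = (-9151 - (-1)*(-10596038)/238)/6 = (-9151 - 1*5298019/119)/6 = (-9151 - 5298019/119)/6 = (⅙)*(-6386988/119) = -1064498/119 ≈ -8945.4)
1/T = 1/(-1064498/119) = -119/1064498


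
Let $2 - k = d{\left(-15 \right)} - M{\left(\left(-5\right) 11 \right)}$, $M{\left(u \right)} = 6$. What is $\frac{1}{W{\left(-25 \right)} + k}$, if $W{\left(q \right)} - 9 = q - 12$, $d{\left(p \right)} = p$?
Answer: $- \frac{1}{5} \approx -0.2$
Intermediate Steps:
$W{\left(q \right)} = -3 + q$ ($W{\left(q \right)} = 9 + \left(q - 12\right) = 9 + \left(-12 + q\right) = -3 + q$)
$k = 23$ ($k = 2 - \left(-15 - 6\right) = 2 - -21 = 2 + 21 = 23$)
$\frac{1}{W{\left(-25 \right)} + k} = \frac{1}{\left(-3 - 25\right) + 23} = \frac{1}{-28 + 23} = \frac{1}{-5} = - \frac{1}{5}$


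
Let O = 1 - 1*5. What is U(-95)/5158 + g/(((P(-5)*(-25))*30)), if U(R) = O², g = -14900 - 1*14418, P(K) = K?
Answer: -37790561/4835625 ≈ -7.8150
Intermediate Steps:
O = -4 (O = 1 - 5 = -4)
g = -29318 (g = -14900 - 14418 = -29318)
U(R) = 16 (U(R) = (-4)² = 16)
U(-95)/5158 + g/(((P(-5)*(-25))*30)) = 16/5158 - 29318/(-5*(-25)*30) = 16*(1/5158) - 29318/(125*30) = 8/2579 - 29318/3750 = 8/2579 - 29318*1/3750 = 8/2579 - 14659/1875 = -37790561/4835625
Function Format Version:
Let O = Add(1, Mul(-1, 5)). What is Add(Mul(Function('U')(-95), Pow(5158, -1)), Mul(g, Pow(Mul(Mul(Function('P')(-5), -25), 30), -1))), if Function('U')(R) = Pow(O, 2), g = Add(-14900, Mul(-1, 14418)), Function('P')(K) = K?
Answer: Rational(-37790561, 4835625) ≈ -7.8150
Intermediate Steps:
O = -4 (O = Add(1, -5) = -4)
g = -29318 (g = Add(-14900, -14418) = -29318)
Function('U')(R) = 16 (Function('U')(R) = Pow(-4, 2) = 16)
Add(Mul(Function('U')(-95), Pow(5158, -1)), Mul(g, Pow(Mul(Mul(Function('P')(-5), -25), 30), -1))) = Add(Mul(16, Pow(5158, -1)), Mul(-29318, Pow(Mul(Mul(-5, -25), 30), -1))) = Add(Mul(16, Rational(1, 5158)), Mul(-29318, Pow(Mul(125, 30), -1))) = Add(Rational(8, 2579), Mul(-29318, Pow(3750, -1))) = Add(Rational(8, 2579), Mul(-29318, Rational(1, 3750))) = Add(Rational(8, 2579), Rational(-14659, 1875)) = Rational(-37790561, 4835625)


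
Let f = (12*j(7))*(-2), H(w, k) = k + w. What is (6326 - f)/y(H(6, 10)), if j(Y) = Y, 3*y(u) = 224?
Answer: 9741/112 ≈ 86.973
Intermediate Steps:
y(u) = 224/3 (y(u) = (⅓)*224 = 224/3)
f = -168 (f = (12*7)*(-2) = 84*(-2) = -168)
(6326 - f)/y(H(6, 10)) = (6326 - 1*(-168))/(224/3) = (6326 + 168)*(3/224) = 6494*(3/224) = 9741/112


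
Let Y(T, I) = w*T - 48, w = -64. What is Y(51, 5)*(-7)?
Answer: 23184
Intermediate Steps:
Y(T, I) = -48 - 64*T (Y(T, I) = -64*T - 48 = -48 - 64*T)
Y(51, 5)*(-7) = (-48 - 64*51)*(-7) = (-48 - 3264)*(-7) = -3312*(-7) = 23184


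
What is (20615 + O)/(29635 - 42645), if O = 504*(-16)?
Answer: -12551/13010 ≈ -0.96472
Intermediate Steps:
O = -8064
(20615 + O)/(29635 - 42645) = (20615 - 8064)/(29635 - 42645) = 12551/(-13010) = 12551*(-1/13010) = -12551/13010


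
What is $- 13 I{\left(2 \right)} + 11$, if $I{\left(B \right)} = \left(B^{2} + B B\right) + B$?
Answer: $-119$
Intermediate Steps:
$I{\left(B \right)} = B + 2 B^{2}$ ($I{\left(B \right)} = \left(B^{2} + B^{2}\right) + B = 2 B^{2} + B = B + 2 B^{2}$)
$- 13 I{\left(2 \right)} + 11 = - 13 \cdot 2 \left(1 + 2 \cdot 2\right) + 11 = - 13 \cdot 2 \left(1 + 4\right) + 11 = - 13 \cdot 2 \cdot 5 + 11 = \left(-13\right) 10 + 11 = -130 + 11 = -119$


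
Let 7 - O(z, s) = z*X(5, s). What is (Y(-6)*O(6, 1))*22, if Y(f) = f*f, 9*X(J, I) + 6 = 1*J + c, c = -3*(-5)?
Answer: -1848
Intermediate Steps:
c = 15
X(J, I) = 1 + J/9 (X(J, I) = -⅔ + (1*J + 15)/9 = -⅔ + (J + 15)/9 = -⅔ + (15 + J)/9 = -⅔ + (5/3 + J/9) = 1 + J/9)
Y(f) = f²
O(z, s) = 7 - 14*z/9 (O(z, s) = 7 - z*(1 + (⅑)*5) = 7 - z*(1 + 5/9) = 7 - z*14/9 = 7 - 14*z/9)
(Y(-6)*O(6, 1))*22 = ((-6)²*(7 - 14/9*6))*22 = (36*(7 - 28/3))*22 = (36*(-7/3))*22 = -84*22 = -1848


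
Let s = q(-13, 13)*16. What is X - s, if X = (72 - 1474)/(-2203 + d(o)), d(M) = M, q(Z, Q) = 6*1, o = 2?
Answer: -209894/2201 ≈ -95.363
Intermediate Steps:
q(Z, Q) = 6
X = 1402/2201 (X = (72 - 1474)/(-2203 + 2) = -1402/(-2201) = -1402*(-1/2201) = 1402/2201 ≈ 0.63698)
s = 96 (s = 6*16 = 96)
X - s = 1402/2201 - 1*96 = 1402/2201 - 96 = -209894/2201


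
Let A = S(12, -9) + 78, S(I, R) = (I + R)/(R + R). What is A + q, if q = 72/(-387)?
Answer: 20033/258 ≈ 77.647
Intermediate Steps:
S(I, R) = (I + R)/(2*R) (S(I, R) = (I + R)/((2*R)) = (I + R)*(1/(2*R)) = (I + R)/(2*R))
q = -8/43 (q = 72*(-1/387) = -8/43 ≈ -0.18605)
A = 467/6 (A = (½)*(12 - 9)/(-9) + 78 = (½)*(-⅑)*3 + 78 = -⅙ + 78 = 467/6 ≈ 77.833)
A + q = 467/6 - 8/43 = 20033/258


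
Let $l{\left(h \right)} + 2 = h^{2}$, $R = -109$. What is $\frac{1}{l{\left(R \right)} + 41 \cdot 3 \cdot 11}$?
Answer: $\frac{1}{13232} \approx 7.5574 \cdot 10^{-5}$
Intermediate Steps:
$l{\left(h \right)} = -2 + h^{2}$
$\frac{1}{l{\left(R \right)} + 41 \cdot 3 \cdot 11} = \frac{1}{\left(-2 + \left(-109\right)^{2}\right) + 41 \cdot 3 \cdot 11} = \frac{1}{\left(-2 + 11881\right) + 123 \cdot 11} = \frac{1}{11879 + 1353} = \frac{1}{13232}$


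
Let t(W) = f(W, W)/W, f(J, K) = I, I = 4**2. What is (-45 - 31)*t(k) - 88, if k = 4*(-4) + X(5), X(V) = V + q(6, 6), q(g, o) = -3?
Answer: -8/7 ≈ -1.1429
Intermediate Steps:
I = 16
f(J, K) = 16
X(V) = -3 + V (X(V) = V - 3 = -3 + V)
k = -14 (k = 4*(-4) + (-3 + 5) = -16 + 2 = -14)
t(W) = 16/W
(-45 - 31)*t(k) - 88 = (-45 - 31)*(16/(-14)) - 88 = -1216*(-1)/14 - 88 = -76*(-8/7) - 88 = 608/7 - 88 = -8/7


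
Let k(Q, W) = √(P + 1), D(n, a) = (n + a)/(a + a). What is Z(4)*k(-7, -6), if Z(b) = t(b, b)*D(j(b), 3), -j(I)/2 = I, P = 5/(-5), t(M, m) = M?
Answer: 0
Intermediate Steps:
P = -1 (P = 5*(-⅕) = -1)
j(I) = -2*I
D(n, a) = (a + n)/(2*a) (D(n, a) = (a + n)/((2*a)) = (a + n)*(1/(2*a)) = (a + n)/(2*a))
Z(b) = b*(½ - b/3) (Z(b) = b*((½)*(3 - 2*b)/3) = b*((½)*(⅓)*(3 - 2*b)) = b*(½ - b/3))
k(Q, W) = 0 (k(Q, W) = √(-1 + 1) = √0 = 0)
Z(4)*k(-7, -6) = ((⅙)*4*(3 - 2*4))*0 = ((⅙)*4*(3 - 8))*0 = ((⅙)*4*(-5))*0 = -10/3*0 = 0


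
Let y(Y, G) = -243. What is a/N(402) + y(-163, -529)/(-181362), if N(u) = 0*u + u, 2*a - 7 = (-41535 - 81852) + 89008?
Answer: -519464941/12151254 ≈ -42.750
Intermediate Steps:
a = -17186 (a = 7/2 + ((-41535 - 81852) + 89008)/2 = 7/2 + (-123387 + 89008)/2 = 7/2 + (½)*(-34379) = 7/2 - 34379/2 = -17186)
N(u) = u (N(u) = 0 + u = u)
a/N(402) + y(-163, -529)/(-181362) = -17186/402 - 243/(-181362) = -17186*1/402 - 243*(-1/181362) = -8593/201 + 81/60454 = -519464941/12151254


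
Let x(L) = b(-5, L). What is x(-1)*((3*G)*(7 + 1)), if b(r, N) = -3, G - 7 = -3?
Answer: -288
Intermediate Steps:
G = 4 (G = 7 - 3 = 4)
x(L) = -3
x(-1)*((3*G)*(7 + 1)) = -3*3*4*(7 + 1) = -36*8 = -3*96 = -288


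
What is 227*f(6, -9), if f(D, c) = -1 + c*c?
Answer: 18160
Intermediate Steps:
f(D, c) = -1 + c²
227*f(6, -9) = 227*(-1 + (-9)²) = 227*(-1 + 81) = 227*80 = 18160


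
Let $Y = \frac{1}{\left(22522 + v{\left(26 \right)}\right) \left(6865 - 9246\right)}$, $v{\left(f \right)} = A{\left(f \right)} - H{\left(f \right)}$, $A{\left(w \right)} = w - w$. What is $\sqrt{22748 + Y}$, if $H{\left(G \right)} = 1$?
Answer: $\frac{\sqrt{65408976211730660247}}{53622501} \approx 150.82$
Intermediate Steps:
$A{\left(w \right)} = 0$
$v{\left(f \right)} = -1$ ($v{\left(f \right)} = 0 - 1 = -1$)
$Y = - \frac{1}{53622501}$ ($Y = \frac{1}{\left(22522 - 1\right) \left(6865 - 9246\right)} = \frac{1}{22521 \left(6865 + \left(-12073 + 2827\right)\right)} = \frac{1}{22521 \left(6865 - 9246\right)} = \frac{1}{22521 \left(-2381\right)} = \frac{1}{-53622501} = - \frac{1}{53622501} \approx -1.8649 \cdot 10^{-8}$)
$\sqrt{22748 + Y} = \sqrt{22748 - \frac{1}{53622501}} = \sqrt{\frac{1219804652747}{53622501}} = \frac{\sqrt{65408976211730660247}}{53622501}$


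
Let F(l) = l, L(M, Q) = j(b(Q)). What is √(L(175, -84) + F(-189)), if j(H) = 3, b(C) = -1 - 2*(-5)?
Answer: I*√186 ≈ 13.638*I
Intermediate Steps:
b(C) = 9 (b(C) = -1 + 10 = 9)
L(M, Q) = 3
√(L(175, -84) + F(-189)) = √(3 - 189) = √(-186) = I*√186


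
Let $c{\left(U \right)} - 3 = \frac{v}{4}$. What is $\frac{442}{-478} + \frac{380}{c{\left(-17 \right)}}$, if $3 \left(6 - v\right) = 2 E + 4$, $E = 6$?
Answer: $\frac{28459}{239} \approx 119.08$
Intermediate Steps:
$v = \frac{2}{3}$ ($v = 6 - \frac{2 \cdot 6 + 4}{3} = 6 - \frac{12 + 4}{3} = 6 - \frac{16}{3} = \frac{2}{3} \approx 0.66667$)
$c{\left(U \right)} = \frac{19}{6}$ ($c{\left(U \right)} = 3 + \frac{2}{3 \cdot 4} = 3 + \frac{2}{3} \cdot \frac{1}{4} = 3 + \frac{1}{6} = \frac{19}{6}$)
$\frac{442}{-478} + \frac{380}{c{\left(-17 \right)}} = \frac{442}{-478} + \frac{380}{\frac{19}{6}} = 442 \left(- \frac{1}{478}\right) + 380 \cdot \frac{6}{19} = - \frac{221}{239} + 120 = \frac{28459}{239}$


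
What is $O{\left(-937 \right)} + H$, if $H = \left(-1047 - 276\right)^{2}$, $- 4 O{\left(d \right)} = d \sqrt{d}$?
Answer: $1750329 + \frac{937 i \sqrt{937}}{4} \approx 1.7503 \cdot 10^{6} + 7170.5 i$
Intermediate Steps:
$O{\left(d \right)} = - \frac{d^{\frac{3}{2}}}{4}$ ($O{\left(d \right)} = - \frac{d \sqrt{d}}{4} = - \frac{d^{\frac{3}{2}}}{4}$)
$H = 1750329$ ($H = \left(-1323\right)^{2} = 1750329$)
$O{\left(-937 \right)} + H = - \frac{\left(-937\right)^{\frac{3}{2}}}{4} + 1750329 = - \frac{\left(-937\right) i \sqrt{937}}{4} + 1750329 = \frac{937 i \sqrt{937}}{4} + 1750329 = 1750329 + \frac{937 i \sqrt{937}}{4}$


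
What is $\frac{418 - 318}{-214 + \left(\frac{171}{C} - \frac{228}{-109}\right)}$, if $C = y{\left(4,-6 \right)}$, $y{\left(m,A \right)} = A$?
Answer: $- \frac{21800}{52409} \approx -0.41596$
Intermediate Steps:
$C = -6$
$\frac{418 - 318}{-214 + \left(\frac{171}{C} - \frac{228}{-109}\right)} = \frac{418 - 318}{-214 + \left(\frac{171}{-6} - \frac{228}{-109}\right)} = \frac{100}{-214 + \left(171 \left(- \frac{1}{6}\right) - - \frac{228}{109}\right)} = \frac{100}{-214 + \left(- \frac{57}{2} + \frac{228}{109}\right)} = \frac{100}{-214 - \frac{5757}{218}} = \frac{100}{- \frac{52409}{218}} = 100 \left(- \frac{218}{52409}\right) = - \frac{21800}{52409}$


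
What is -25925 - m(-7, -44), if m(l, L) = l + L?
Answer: -25874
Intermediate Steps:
m(l, L) = L + l
-25925 - m(-7, -44) = -25925 - (-44 - 7) = -25925 - 1*(-51) = -25925 + 51 = -25874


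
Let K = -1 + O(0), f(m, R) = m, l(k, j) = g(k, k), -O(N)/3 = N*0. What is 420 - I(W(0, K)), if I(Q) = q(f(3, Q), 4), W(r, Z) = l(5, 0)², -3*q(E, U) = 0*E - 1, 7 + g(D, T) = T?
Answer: 1259/3 ≈ 419.67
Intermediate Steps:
g(D, T) = -7 + T
O(N) = 0 (O(N) = -3*N*0 = -3*0 = 0)
l(k, j) = -7 + k
K = -1 (K = -1 + 0 = -1)
q(E, U) = ⅓ (q(E, U) = -(0*E - 1)/3 = -(0 - 1)/3 = -⅓*(-1) = ⅓)
W(r, Z) = 4 (W(r, Z) = (-7 + 5)² = (-2)² = 4)
I(Q) = ⅓
420 - I(W(0, K)) = 420 - 1*⅓ = 420 - ⅓ = 1259/3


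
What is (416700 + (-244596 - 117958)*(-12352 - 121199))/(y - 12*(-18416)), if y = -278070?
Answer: -2689992553/3171 ≈ -8.4831e+5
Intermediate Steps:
(416700 + (-244596 - 117958)*(-12352 - 121199))/(y - 12*(-18416)) = (416700 + (-244596 - 117958)*(-12352 - 121199))/(-278070 - 12*(-18416)) = (416700 - 362554*(-133551))/(-278070 + 220992) = (416700 + 48419449254)/(-57078) = 48419865954*(-1/57078) = -2689992553/3171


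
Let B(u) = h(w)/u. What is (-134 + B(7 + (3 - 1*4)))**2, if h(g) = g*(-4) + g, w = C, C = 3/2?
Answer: 290521/16 ≈ 18158.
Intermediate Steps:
C = 3/2 (C = 3*(1/2) = 3/2 ≈ 1.5000)
w = 3/2 ≈ 1.5000
h(g) = -3*g (h(g) = -4*g + g = -3*g)
B(u) = -9/(2*u) (B(u) = (-3*3/2)/u = -9/(2*u))
(-134 + B(7 + (3 - 1*4)))**2 = (-134 - 9/(2*(7 + (3 - 1*4))))**2 = (-134 - 9/(2*(7 + (3 - 4))))**2 = (-134 - 9/(2*(7 - 1)))**2 = (-134 - 9/2/6)**2 = (-134 - 9/2*1/6)**2 = (-134 - 3/4)**2 = (-539/4)**2 = 290521/16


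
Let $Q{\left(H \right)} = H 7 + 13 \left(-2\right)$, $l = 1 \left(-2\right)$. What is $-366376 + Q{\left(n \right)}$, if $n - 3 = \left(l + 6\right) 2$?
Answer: $-366325$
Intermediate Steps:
$l = -2$
$n = 11$ ($n = 3 + \left(-2 + 6\right) 2 = 3 + 4 \cdot 2 = 3 + 8 = 11$)
$Q{\left(H \right)} = -26 + 7 H$ ($Q{\left(H \right)} = 7 H - 26 = -26 + 7 H$)
$-366376 + Q{\left(n \right)} = -366376 + \left(-26 + 7 \cdot 11\right) = -366376 + \left(-26 + 77\right) = -366376 + 51 = -366325$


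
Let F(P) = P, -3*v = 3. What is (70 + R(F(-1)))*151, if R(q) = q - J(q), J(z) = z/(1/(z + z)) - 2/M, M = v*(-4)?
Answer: 20385/2 ≈ 10193.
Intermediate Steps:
v = -1 (v = -⅓*3 = -1)
M = 4 (M = -1*(-4) = 4)
J(z) = -½ + 2*z² (J(z) = z/(1/(z + z)) - 2/4 = z/(1/(2*z)) - 2*¼ = z/((1/(2*z))) - ½ = z*(2*z) - ½ = 2*z² - ½ = -½ + 2*z²)
R(q) = ½ + q - 2*q² (R(q) = q - (-½ + 2*q²) = q + (½ - 2*q²) = ½ + q - 2*q²)
(70 + R(F(-1)))*151 = (70 + (½ - 1 - 2*(-1)²))*151 = (70 + (½ - 1 - 2*1))*151 = (70 + (½ - 1 - 2))*151 = (70 - 5/2)*151 = (135/2)*151 = 20385/2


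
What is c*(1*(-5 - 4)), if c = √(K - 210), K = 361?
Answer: -9*√151 ≈ -110.59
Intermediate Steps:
c = √151 (c = √(361 - 210) = √151 ≈ 12.288)
c*(1*(-5 - 4)) = √151*(1*(-5 - 4)) = √151*(1*(-9)) = √151*(-9) = -9*√151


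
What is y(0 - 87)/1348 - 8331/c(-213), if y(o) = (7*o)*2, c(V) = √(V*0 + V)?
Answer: -609/674 + 2777*I*√213/71 ≈ -0.90356 + 570.83*I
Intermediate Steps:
c(V) = √V (c(V) = √(0 + V) = √V)
y(o) = 14*o
y(0 - 87)/1348 - 8331/c(-213) = (14*(0 - 87))/1348 - 8331*(-I*√213/213) = (14*(-87))*(1/1348) - 8331*(-I*√213/213) = -1218*1/1348 - (-2777)*I*√213/71 = -609/674 + 2777*I*√213/71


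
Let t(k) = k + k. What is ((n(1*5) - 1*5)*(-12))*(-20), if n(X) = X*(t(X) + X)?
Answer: 16800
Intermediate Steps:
t(k) = 2*k
n(X) = 3*X**2 (n(X) = X*(2*X + X) = X*(3*X) = 3*X**2)
((n(1*5) - 1*5)*(-12))*(-20) = ((3*(1*5)**2 - 1*5)*(-12))*(-20) = ((3*5**2 - 5)*(-12))*(-20) = ((3*25 - 5)*(-12))*(-20) = ((75 - 5)*(-12))*(-20) = (70*(-12))*(-20) = -840*(-20) = 16800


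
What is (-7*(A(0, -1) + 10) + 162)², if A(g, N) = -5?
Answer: 16129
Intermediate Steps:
(-7*(A(0, -1) + 10) + 162)² = (-7*(-5 + 10) + 162)² = (-7*5 + 162)² = (-35 + 162)² = 127² = 16129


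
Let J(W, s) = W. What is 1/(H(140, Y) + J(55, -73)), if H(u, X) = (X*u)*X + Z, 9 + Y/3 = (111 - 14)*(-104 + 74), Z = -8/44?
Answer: 11/118094976063 ≈ 9.3145e-11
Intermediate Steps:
Z = -2/11 (Z = -8*1/44 = -2/11 ≈ -0.18182)
Y = -8757 (Y = -27 + 3*((111 - 14)*(-104 + 74)) = -27 + 3*(97*(-30)) = -27 + 3*(-2910) = -27 - 8730 = -8757)
H(u, X) = -2/11 + u*X**2 (H(u, X) = (X*u)*X - 2/11 = u*X**2 - 2/11 = -2/11 + u*X**2)
1/(H(140, Y) + J(55, -73)) = 1/((-2/11 + 140*(-8757)**2) + 55) = 1/((-2/11 + 140*76685049) + 55) = 1/((-2/11 + 10735906860) + 55) = 1/(118094975458/11 + 55) = 1/(118094976063/11) = 11/118094976063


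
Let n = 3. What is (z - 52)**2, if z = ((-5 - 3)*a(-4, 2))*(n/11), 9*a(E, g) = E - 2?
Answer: 309136/121 ≈ 2554.8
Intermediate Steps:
a(E, g) = -2/9 + E/9 (a(E, g) = (E - 2)/9 = (-2 + E)/9 = -2/9 + E/9)
z = 16/11 (z = ((-5 - 3)*(-2/9 + (1/9)*(-4)))*(3/11) = (-8*(-2/9 - 4/9))*(3*(1/11)) = -8*(-2/3)*(3/11) = (16/3)*(3/11) = 16/11 ≈ 1.4545)
(z - 52)**2 = (16/11 - 52)**2 = (-556/11)**2 = 309136/121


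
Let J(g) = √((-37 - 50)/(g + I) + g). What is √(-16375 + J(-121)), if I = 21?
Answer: √(-1637500 + 10*I*√12013)/10 ≈ 0.042826 + 127.96*I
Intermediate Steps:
J(g) = √(g - 87/(21 + g)) (J(g) = √((-37 - 50)/(g + 21) + g) = √(-87/(21 + g) + g) = √(g - 87/(21 + g)))
√(-16375 + J(-121)) = √(-16375 + √((-87 - 121*(21 - 121))/(21 - 121))) = √(-16375 + √((-87 - 121*(-100))/(-100))) = √(-16375 + √(-(-87 + 12100)/100)) = √(-16375 + √(-1/100*12013)) = √(-16375 + √(-12013/100)) = √(-16375 + I*√12013/10)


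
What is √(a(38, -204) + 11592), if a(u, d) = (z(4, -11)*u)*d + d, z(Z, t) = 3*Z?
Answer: 2*I*√20409 ≈ 285.72*I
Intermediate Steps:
a(u, d) = d + 12*d*u (a(u, d) = ((3*4)*u)*d + d = (12*u)*d + d = 12*d*u + d = d + 12*d*u)
√(a(38, -204) + 11592) = √(-204*(1 + 12*38) + 11592) = √(-204*(1 + 456) + 11592) = √(-204*457 + 11592) = √(-93228 + 11592) = √(-81636) = 2*I*√20409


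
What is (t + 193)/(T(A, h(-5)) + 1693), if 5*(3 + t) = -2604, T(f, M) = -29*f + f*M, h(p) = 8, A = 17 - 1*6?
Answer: -827/3655 ≈ -0.22627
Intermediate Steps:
A = 11 (A = 17 - 6 = 11)
T(f, M) = -29*f + M*f
t = -2619/5 (t = -3 + (⅕)*(-2604) = -3 - 2604/5 = -2619/5 ≈ -523.80)
(t + 193)/(T(A, h(-5)) + 1693) = (-2619/5 + 193)/(11*(-29 + 8) + 1693) = -1654/(5*(11*(-21) + 1693)) = -1654/(5*(-231 + 1693)) = -1654/5/1462 = -1654/5*1/1462 = -827/3655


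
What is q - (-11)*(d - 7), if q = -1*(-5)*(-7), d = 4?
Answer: -68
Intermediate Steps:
q = -35 (q = 5*(-7) = -35)
q - (-11)*(d - 7) = -35 - (-11)*(4 - 7) = -35 - (-11)*(-3) = -35 - 1*33 = -35 - 33 = -68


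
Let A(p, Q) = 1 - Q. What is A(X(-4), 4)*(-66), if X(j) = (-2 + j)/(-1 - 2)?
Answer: 198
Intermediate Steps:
X(j) = ⅔ - j/3 (X(j) = (-2 + j)/(-3) = (-2 + j)*(-⅓) = ⅔ - j/3)
A(X(-4), 4)*(-66) = (1 - 1*4)*(-66) = (1 - 4)*(-66) = -3*(-66) = 198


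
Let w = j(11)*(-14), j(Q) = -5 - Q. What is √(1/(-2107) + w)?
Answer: √20294581/301 ≈ 14.967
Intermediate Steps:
w = 224 (w = (-5 - 1*11)*(-14) = (-5 - 11)*(-14) = -16*(-14) = 224)
√(1/(-2107) + w) = √(1/(-2107) + 224) = √(-1/2107 + 224) = √(471967/2107) = √20294581/301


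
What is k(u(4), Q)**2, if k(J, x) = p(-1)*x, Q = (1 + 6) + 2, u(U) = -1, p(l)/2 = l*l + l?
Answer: 0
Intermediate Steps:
p(l) = 2*l + 2*l**2 (p(l) = 2*(l*l + l) = 2*(l**2 + l) = 2*(l + l**2) = 2*l + 2*l**2)
Q = 9 (Q = 7 + 2 = 9)
k(J, x) = 0 (k(J, x) = (2*(-1)*(1 - 1))*x = (2*(-1)*0)*x = 0*x = 0)
k(u(4), Q)**2 = 0**2 = 0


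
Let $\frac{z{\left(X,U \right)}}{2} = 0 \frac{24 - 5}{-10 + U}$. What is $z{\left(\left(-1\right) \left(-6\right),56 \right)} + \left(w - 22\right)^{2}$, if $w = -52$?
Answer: $5476$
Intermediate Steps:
$z{\left(X,U \right)} = 0$ ($z{\left(X,U \right)} = 2 \cdot 0 \frac{24 - 5}{-10 + U} = 2 \cdot 0 \frac{19}{-10 + U} = 2 \cdot 0 = 0$)
$z{\left(\left(-1\right) \left(-6\right),56 \right)} + \left(w - 22\right)^{2} = 0 + \left(-52 - 22\right)^{2} = 0 + \left(-74\right)^{2} = 0 + 5476 = 5476$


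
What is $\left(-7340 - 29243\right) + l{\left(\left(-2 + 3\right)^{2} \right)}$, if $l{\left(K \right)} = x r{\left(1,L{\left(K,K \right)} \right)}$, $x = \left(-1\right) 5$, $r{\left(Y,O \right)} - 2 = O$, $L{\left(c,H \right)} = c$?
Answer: $-36598$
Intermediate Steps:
$r{\left(Y,O \right)} = 2 + O$
$x = -5$
$l{\left(K \right)} = -10 - 5 K$ ($l{\left(K \right)} = - 5 \left(2 + K\right) = -10 - 5 K$)
$\left(-7340 - 29243\right) + l{\left(\left(-2 + 3\right)^{2} \right)} = \left(-7340 - 29243\right) - \left(10 + 5 \left(-2 + 3\right)^{2}\right) = -36583 - \left(10 + 5 \cdot 1^{2}\right) = -36583 - 15 = -36598$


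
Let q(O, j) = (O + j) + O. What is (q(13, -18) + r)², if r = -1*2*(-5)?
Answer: 324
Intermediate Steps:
r = 10 (r = -2*(-5) = 10)
q(O, j) = j + 2*O
(q(13, -18) + r)² = ((-18 + 2*13) + 10)² = ((-18 + 26) + 10)² = (8 + 10)² = 18² = 324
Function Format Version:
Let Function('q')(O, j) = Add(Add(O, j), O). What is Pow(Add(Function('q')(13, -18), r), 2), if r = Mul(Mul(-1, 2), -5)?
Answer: 324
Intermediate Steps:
r = 10 (r = Mul(-2, -5) = 10)
Function('q')(O, j) = Add(j, Mul(2, O))
Pow(Add(Function('q')(13, -18), r), 2) = Pow(Add(Add(-18, Mul(2, 13)), 10), 2) = Pow(Add(Add(-18, 26), 10), 2) = Pow(Add(8, 10), 2) = Pow(18, 2) = 324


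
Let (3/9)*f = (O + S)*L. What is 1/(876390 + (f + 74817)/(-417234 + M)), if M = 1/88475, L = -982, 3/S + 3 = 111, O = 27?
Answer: 221488668894/194110457083720135 ≈ 1.1410e-6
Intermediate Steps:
S = 1/36 (S = 3/(-3 + 111) = 3/108 = 3*(1/108) = 1/36 ≈ 0.027778)
f = -477743/6 (f = 3*((27 + 1/36)*(-982)) = 3*((973/36)*(-982)) = 3*(-477743/18) = -477743/6 ≈ -79624.)
M = 1/88475 ≈ 1.1303e-5
1/(876390 + (f + 74817)/(-417234 + M)) = 1/(876390 + (-477743/6 + 74817)/(-417234 + 1/88475)) = 1/(876390 - 28841/(6*(-36914778149/88475))) = 1/(876390 - 28841/6*(-88475/36914778149)) = 1/(876390 + 2551707475/221488668894) = 1/(194110457083720135/221488668894) = 221488668894/194110457083720135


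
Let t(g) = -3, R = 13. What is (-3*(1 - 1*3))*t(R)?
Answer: -18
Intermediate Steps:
(-3*(1 - 1*3))*t(R) = -3*(1 - 1*3)*(-3) = -3*(1 - 3)*(-3) = -3*(-2)*(-3) = 6*(-3) = -18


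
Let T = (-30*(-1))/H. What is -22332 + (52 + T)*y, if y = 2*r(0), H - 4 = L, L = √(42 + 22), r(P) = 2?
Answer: -22114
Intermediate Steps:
L = 8 (L = √64 = 8)
H = 12 (H = 4 + 8 = 12)
T = 5/2 (T = -30*(-1)/12 = 30*(1/12) = 5/2 ≈ 2.5000)
y = 4 (y = 2*2 = 4)
-22332 + (52 + T)*y = -22332 + (52 + 5/2)*4 = -22332 + (109/2)*4 = -22332 + 218 = -22114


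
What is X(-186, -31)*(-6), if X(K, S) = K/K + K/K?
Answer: -12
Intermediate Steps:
X(K, S) = 2 (X(K, S) = 1 + 1 = 2)
X(-186, -31)*(-6) = 2*(-6) = -12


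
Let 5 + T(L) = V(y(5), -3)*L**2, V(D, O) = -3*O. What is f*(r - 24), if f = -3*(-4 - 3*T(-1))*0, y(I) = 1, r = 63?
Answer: 0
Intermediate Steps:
T(L) = -5 + 9*L**2 (T(L) = -5 + (-3*(-3))*L**2 = -5 + 9*L**2)
f = 0 (f = -3*(-4 - 3*(-5 + 9*(-1)**2))*0 = -3*(-4 - 3*(-5 + 9*1))*0 = -3*(-4 - 3*(-5 + 9))*0 = -3*(-4 - 3*4)*0 = -3*(-4 - 12)*0 = -3*(-16)*0 = 48*0 = 0)
f*(r - 24) = 0*(63 - 24) = 0*39 = 0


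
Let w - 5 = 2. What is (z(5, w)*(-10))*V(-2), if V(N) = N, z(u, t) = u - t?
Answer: -40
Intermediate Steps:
w = 7 (w = 5 + 2 = 7)
(z(5, w)*(-10))*V(-2) = ((5 - 1*7)*(-10))*(-2) = ((5 - 7)*(-10))*(-2) = -2*(-10)*(-2) = 20*(-2) = -40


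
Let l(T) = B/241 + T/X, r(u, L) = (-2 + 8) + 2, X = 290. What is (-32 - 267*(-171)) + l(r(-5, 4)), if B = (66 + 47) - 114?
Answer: 1594366444/34945 ≈ 45625.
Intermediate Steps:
r(u, L) = 8 (r(u, L) = 6 + 2 = 8)
B = -1 (B = 113 - 114 = -1)
l(T) = -1/241 + T/290
(-32 - 267*(-171)) + l(r(-5, 4)) = (-32 - 267*(-171)) + (-1/241 + (1/290)*8) = (-32 + 45657) + (-1/241 + 4/145) = 45625 + 819/34945 = 1594366444/34945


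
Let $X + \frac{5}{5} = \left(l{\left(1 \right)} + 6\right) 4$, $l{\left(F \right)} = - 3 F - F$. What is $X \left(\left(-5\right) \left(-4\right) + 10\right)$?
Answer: $210$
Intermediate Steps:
$l{\left(F \right)} = - 4 F$
$X = 7$ ($X = -1 + \left(\left(-4\right) 1 + 6\right) 4 = -1 + \left(-4 + 6\right) 4 = -1 + 2 \cdot 4 = -1 + 8 = 7$)
$X \left(\left(-5\right) \left(-4\right) + 10\right) = 7 \left(\left(-5\right) \left(-4\right) + 10\right) = 7 \left(20 + 10\right) = 7 \cdot 30 = 210$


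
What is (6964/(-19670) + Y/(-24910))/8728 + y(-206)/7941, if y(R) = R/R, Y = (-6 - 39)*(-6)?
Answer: 142840898293/1698001327316280 ≈ 8.4123e-5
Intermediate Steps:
Y = 270 (Y = -45*(-6) = 270)
y(R) = 1
(6964/(-19670) + Y/(-24910))/8728 + y(-206)/7941 = (6964/(-19670) + 270/(-24910))/8728 + 1/7941 = (6964*(-1/19670) + 270*(-1/24910))*(1/8728) + 1*(1/7941) = (-3482/9835 - 27/2491)*(1/8728) + 1/7941 = -8939207/24498985*1/8728 + 1/7941 = -8939207/213827141080 + 1/7941 = 142840898293/1698001327316280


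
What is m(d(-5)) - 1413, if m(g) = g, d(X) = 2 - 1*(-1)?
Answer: -1410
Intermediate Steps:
d(X) = 3 (d(X) = 2 + 1 = 3)
m(d(-5)) - 1413 = 3 - 1413 = -1410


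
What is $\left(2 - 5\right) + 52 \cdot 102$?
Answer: $5301$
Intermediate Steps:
$\left(2 - 5\right) + 52 \cdot 102 = \left(2 - 5\right) + 5304 = -3 + 5304 = 5301$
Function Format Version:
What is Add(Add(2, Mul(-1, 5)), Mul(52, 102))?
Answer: 5301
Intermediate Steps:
Add(Add(2, Mul(-1, 5)), Mul(52, 102)) = Add(Add(2, -5), 5304) = Add(-3, 5304) = 5301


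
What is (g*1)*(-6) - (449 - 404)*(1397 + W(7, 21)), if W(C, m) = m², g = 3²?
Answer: -82764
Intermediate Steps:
g = 9
(g*1)*(-6) - (449 - 404)*(1397 + W(7, 21)) = (9*1)*(-6) - (449 - 404)*(1397 + 21²) = 9*(-6) - 45*(1397 + 441) = -54 - 45*1838 = -54 - 1*82710 = -54 - 82710 = -82764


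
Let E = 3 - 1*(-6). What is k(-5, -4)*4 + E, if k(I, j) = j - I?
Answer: 13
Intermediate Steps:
E = 9 (E = 3 + 6 = 9)
k(-5, -4)*4 + E = (-4 - 1*(-5))*4 + 9 = (-4 + 5)*4 + 9 = 1*4 + 9 = 4 + 9 = 13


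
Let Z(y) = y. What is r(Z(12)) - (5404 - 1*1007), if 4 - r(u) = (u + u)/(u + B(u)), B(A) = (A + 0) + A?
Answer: -13181/3 ≈ -4393.7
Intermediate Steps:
B(A) = 2*A (B(A) = A + A = 2*A)
r(u) = 10/3 (r(u) = 4 - (u + u)/(u + 2*u) = 4 - 2*u/(3*u) = 4 - 2*u*1/(3*u) = 4 - 1*2/3 = 4 - 2/3 = 10/3)
r(Z(12)) - (5404 - 1*1007) = 10/3 - (5404 - 1*1007) = 10/3 - (5404 - 1007) = 10/3 - 1*4397 = 10/3 - 4397 = -13181/3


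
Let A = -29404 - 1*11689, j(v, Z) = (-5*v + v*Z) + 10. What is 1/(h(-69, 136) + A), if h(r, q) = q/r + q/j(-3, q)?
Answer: -26427/1086026183 ≈ -2.4334e-5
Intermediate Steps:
j(v, Z) = 10 - 5*v + Z*v (j(v, Z) = (-5*v + Z*v) + 10 = 10 - 5*v + Z*v)
h(r, q) = q/r + q/(25 - 3*q) (h(r, q) = q/r + q/(10 - 5*(-3) + q*(-3)) = q/r + q/(10 + 15 - 3*q) = q/r + q/(25 - 3*q))
A = -41093 (A = -29404 - 11689 = -41093)
1/(h(-69, 136) + A) = 1/(136*(25 - 69 - 3*136)/(-69*(25 - 3*136)) - 41093) = 1/(136*(-1/69)*(25 - 69 - 408)/(25 - 408) - 41093) = 1/(136*(-1/69)*(-452)/(-383) - 41093) = 1/(136*(-1/69)*(-1/383)*(-452) - 41093) = 1/(-61472/26427 - 41093) = 1/(-1086026183/26427) = -26427/1086026183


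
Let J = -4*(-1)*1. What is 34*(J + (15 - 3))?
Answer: 544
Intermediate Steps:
J = 4 (J = 4*1 = 4)
34*(J + (15 - 3)) = 34*(4 + (15 - 3)) = 34*(4 + 12) = 34*16 = 544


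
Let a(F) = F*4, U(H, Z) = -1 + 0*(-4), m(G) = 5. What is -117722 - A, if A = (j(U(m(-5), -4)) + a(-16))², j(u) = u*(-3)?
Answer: -121443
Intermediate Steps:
U(H, Z) = -1 (U(H, Z) = -1 + 0 = -1)
a(F) = 4*F
j(u) = -3*u
A = 3721 (A = (-3*(-1) + 4*(-16))² = (3 - 64)² = (-61)² = 3721)
-117722 - A = -117722 - 1*3721 = -117722 - 3721 = -121443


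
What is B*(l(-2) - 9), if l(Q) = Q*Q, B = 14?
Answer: -70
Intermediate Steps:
l(Q) = Q²
B*(l(-2) - 9) = 14*((-2)² - 9) = 14*(4 - 9) = 14*(-5) = -70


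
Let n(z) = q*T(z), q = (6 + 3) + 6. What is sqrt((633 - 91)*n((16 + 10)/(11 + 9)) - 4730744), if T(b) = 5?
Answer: I*sqrt(4690094) ≈ 2165.7*I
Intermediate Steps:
q = 15 (q = 9 + 6 = 15)
n(z) = 75 (n(z) = 15*5 = 75)
sqrt((633 - 91)*n((16 + 10)/(11 + 9)) - 4730744) = sqrt((633 - 91)*75 - 4730744) = sqrt(542*75 - 4730744) = sqrt(40650 - 4730744) = sqrt(-4690094) = I*sqrt(4690094)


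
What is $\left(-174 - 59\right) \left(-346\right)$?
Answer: $80618$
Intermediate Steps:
$\left(-174 - 59\right) \left(-346\right) = \left(-233\right) \left(-346\right) = 80618$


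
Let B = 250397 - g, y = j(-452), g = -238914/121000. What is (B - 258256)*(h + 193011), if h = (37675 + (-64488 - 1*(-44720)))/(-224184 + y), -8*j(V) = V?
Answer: -41126387304500579613/27119427500 ≈ -1.5165e+9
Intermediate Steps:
g = -119457/60500 (g = -238914*1/121000 = -119457/60500 ≈ -1.9745)
j(V) = -V/8
y = 113/2 (y = -⅛*(-452) = 113/2 ≈ 56.500)
B = 15149137957/60500 (B = 250397 - 1*(-119457/60500) = 250397 + 119457/60500 = 15149137957/60500 ≈ 2.5040e+5)
h = -35814/448255 (h = (37675 + (-64488 - 1*(-44720)))/(-224184 + 113/2) = (37675 + (-64488 + 44720))/(-448255/2) = (37675 - 19768)*(-2/448255) = 17907*(-2/448255) = -35814/448255 ≈ -0.079896)
(B - 258256)*(h + 193011) = (15149137957/60500 - 258256)*(-35814/448255 + 193011) = -475350043/60500*86518109991/448255 = -41126387304500579613/27119427500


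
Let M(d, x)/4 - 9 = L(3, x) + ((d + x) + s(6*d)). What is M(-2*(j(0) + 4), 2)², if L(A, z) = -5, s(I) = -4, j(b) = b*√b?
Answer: 576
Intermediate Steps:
j(b) = b^(3/2)
M(d, x) = 4*d + 4*x (M(d, x) = 36 + 4*(-5 + ((d + x) - 4)) = 36 + 4*(-5 + (-4 + d + x)) = 36 + 4*(-9 + d + x) = 36 + (-36 + 4*d + 4*x) = 4*d + 4*x)
M(-2*(j(0) + 4), 2)² = (4*(-2*(0^(3/2) + 4)) + 4*2)² = (4*(-2*(0 + 4)) + 8)² = (4*(-2*4) + 8)² = (4*(-8) + 8)² = (-32 + 8)² = (-24)² = 576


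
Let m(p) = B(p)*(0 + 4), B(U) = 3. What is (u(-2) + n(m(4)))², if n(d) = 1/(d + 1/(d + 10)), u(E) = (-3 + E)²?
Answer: 44182609/70225 ≈ 629.16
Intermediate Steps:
m(p) = 12 (m(p) = 3*(0 + 4) = 3*4 = 12)
n(d) = 1/(d + 1/(10 + d))
(u(-2) + n(m(4)))² = ((-3 - 2)² + (10 + 12)/(1 + 12² + 10*12))² = ((-5)² + 22/(1 + 144 + 120))² = (25 + 22/265)² = (6647/265)² = 44182609/70225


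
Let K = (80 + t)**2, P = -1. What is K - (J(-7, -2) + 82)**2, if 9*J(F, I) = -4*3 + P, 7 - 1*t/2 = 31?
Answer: -442681/81 ≈ -5465.2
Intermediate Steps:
t = -48 (t = 14 - 2*31 = 14 - 62 = -48)
J(F, I) = -13/9 (J(F, I) = (-4*3 - 1)/9 = (-12 - 1)/9 = (1/9)*(-13) = -13/9)
K = 1024 (K = (80 - 48)**2 = 32**2 = 1024)
K - (J(-7, -2) + 82)**2 = 1024 - (-13/9 + 82)**2 = 1024 - (725/9)**2 = 1024 - 1*525625/81 = 1024 - 525625/81 = -442681/81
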